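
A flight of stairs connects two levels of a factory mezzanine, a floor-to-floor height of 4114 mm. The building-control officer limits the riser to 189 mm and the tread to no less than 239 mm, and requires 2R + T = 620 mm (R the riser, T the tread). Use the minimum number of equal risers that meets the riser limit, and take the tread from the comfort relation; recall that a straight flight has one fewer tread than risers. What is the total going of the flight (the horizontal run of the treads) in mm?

5166 mm

4114 / 189 = 21.767 → round up to 22 risers.
Each riser is 4114/22 = 187 mm (≤ 189 mm).
Tread T = 620 − 2 × 187 = 246 mm (≥ 239 mm).
Going = (22 − 1) × 246 = 5166 mm.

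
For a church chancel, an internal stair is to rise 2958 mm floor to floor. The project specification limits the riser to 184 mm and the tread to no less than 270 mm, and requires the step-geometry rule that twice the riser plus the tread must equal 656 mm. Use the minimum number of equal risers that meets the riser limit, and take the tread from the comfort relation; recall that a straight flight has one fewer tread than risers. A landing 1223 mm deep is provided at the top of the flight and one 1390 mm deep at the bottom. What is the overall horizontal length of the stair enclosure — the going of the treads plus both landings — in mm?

7541 mm

At most 184 each: 2958/184 = 16.08, giving 17 risers.
R = 2958 ÷ 17 = 174 mm.
T = 656 − 2·174 = 308 mm, which satisfies the 270 mm minimum.
Going = (17 − 1) × 308 = 4928 mm.
Add landings: 4928 + 1223 + 1390 = 7541 mm.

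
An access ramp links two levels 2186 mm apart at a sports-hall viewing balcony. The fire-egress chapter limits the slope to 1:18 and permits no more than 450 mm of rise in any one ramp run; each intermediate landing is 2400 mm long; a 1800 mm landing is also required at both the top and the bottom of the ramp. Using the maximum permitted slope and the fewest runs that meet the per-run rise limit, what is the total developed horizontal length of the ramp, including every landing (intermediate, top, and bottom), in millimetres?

52548 mm

2186 / 450 = 4.858 → round up to 5 ramp runs. That means 4 intermediate landings.
Ramp run (horizontal) at 1:18: 2186 × 18 = 39348 mm.
Intermediate landings: 4 × 2400 = 9600 mm.
Top and bottom landings: 2 × 1800 = 3600 mm.
Total = 39348 + 9600 + 3600 = 52548 mm.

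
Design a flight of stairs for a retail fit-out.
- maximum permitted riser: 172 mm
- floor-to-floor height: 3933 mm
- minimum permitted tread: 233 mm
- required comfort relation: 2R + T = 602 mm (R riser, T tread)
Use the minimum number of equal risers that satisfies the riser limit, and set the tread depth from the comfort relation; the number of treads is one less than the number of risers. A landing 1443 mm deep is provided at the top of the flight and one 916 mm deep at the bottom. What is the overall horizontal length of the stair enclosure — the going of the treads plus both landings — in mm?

8079 mm

3933 / 172 = 22.866 → round up to 23 risers.
Riser R = 3933 / 23 = 171 mm, within the 172 mm limit.
T = 602 − 2·171 = 260 mm, which satisfies the 233 mm minimum.
Treads = 23 − 1 = 22; going = 22 × 260 = 5720 mm.
Add landings: 5720 + 1443 + 916 = 8079 mm.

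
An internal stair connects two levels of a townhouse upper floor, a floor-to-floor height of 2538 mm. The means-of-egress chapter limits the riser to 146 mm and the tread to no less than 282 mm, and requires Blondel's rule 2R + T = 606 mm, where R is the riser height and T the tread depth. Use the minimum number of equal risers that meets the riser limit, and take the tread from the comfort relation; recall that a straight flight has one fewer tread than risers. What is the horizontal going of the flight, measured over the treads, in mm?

At most 146 each: 2538/146 = 17.38, giving 18 risers.
Riser R = 2538 / 18 = 141 mm, within the 146 mm limit.
Tread T = 606 − 2 × 141 = 324 mm (≥ 282 mm).
Going = (18 − 1) × 324 = 5508 mm.

5508 mm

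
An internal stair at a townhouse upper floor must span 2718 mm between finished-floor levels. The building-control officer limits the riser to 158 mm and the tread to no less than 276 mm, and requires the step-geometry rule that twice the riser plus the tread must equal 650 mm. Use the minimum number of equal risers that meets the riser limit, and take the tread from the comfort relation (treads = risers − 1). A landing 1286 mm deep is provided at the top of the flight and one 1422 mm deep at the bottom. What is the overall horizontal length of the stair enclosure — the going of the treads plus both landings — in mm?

8624 mm

2718 / 158 = 17.20, so 18 risers are needed.
Each riser is 2718/18 = 151 mm (≤ 158 mm).
Tread T = 650 − 2 × 151 = 348 mm (≥ 276 mm).
Treads = 18 − 1 = 17; going = 17 × 348 = 5916 mm.
Enclosure = 5916 + 1286 + 1422 = 8624 mm.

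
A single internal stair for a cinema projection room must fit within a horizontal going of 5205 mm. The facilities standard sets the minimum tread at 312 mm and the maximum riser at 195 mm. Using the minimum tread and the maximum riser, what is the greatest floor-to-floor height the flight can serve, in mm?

3315 mm

Treads that fit: ⌊5205 / 312⌋ = 16.
Risers = treads + 1 = 17.
Maximum height = 17 × 195 = 3315 mm.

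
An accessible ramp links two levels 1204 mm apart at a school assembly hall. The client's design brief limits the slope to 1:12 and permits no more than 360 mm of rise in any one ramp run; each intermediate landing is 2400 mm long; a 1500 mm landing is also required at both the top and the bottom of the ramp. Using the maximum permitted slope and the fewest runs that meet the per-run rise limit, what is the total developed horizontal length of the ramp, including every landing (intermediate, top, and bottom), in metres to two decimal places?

24.65 m

1204 / 360 = 3.344 → round up to 4 ramp runs. That means 3 intermediate landings.
Ramp run (horizontal) at 1:12: 1204 × 12 = 14448 mm.
3 intermediate landings contribute 3 × 2400 = 7200 mm.
Top and bottom landings: 2 × 1500 = 3000 mm.
Total = 14448 + 7200 + 3000 = 24648 mm.
= 24.65 m.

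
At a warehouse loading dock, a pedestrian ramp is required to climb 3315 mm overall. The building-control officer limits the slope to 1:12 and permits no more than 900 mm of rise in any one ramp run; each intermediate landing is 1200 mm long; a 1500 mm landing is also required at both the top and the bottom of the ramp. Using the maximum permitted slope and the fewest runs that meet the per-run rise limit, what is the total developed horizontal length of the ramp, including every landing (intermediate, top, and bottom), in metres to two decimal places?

3315 / 900 = 3.68, so 4 ramp runs are needed. That means 3 intermediate landings.
Ramp run (horizontal) at 1:12: 3315 × 12 = 39780 mm.
3 intermediate landings contribute 3 × 1200 = 3600 mm.
Top and bottom landings: 2 × 1500 = 3000 mm.
Total = 39780 + 3600 + 3000 = 46380 mm.
= 46.38 m.

46.38 m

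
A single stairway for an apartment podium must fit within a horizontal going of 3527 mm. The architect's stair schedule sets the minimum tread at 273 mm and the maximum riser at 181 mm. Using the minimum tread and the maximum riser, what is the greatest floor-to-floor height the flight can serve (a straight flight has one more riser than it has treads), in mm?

3527 / 273 = 12.92, so 12 treads fit.
Risers = treads + 1 = 13.
Maximum height = 13 × 181 = 2353 mm.

2353 mm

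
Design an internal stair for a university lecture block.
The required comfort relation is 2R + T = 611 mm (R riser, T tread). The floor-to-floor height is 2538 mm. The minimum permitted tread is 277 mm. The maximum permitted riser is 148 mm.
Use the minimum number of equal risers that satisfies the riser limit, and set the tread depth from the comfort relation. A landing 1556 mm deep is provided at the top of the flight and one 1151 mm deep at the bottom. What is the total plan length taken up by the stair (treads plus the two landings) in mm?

2538 / 148 = 17.15, so 18 risers are needed.
Riser R = 2538 / 18 = 141 mm, within the 148 mm limit.
Tread T = 611 − 2 × 141 = 329 mm (≥ 277 mm).
Going = (18 − 1) × 329 = 5593 mm.
Enclosure = 5593 + 1556 + 1151 = 8300 mm.

8300 mm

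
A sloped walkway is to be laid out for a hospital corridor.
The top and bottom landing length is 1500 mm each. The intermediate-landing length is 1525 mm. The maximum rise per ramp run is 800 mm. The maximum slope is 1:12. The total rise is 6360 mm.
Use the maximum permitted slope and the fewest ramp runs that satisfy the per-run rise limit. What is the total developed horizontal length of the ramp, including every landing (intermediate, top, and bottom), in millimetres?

6360 / 800 = 7.95, so 8 ramp runs are needed. That means 7 intermediate landings.
Horizontal run for 6360 mm of rise at 1:12 is 6360 × 12 = 76320 mm.
Intermediate landings: 7 × 1525 = 10675 mm.
Top and bottom landings: 2 × 1500 = 3000 mm.
Total = 76320 + 10675 + 3000 = 89995 mm.

89995 mm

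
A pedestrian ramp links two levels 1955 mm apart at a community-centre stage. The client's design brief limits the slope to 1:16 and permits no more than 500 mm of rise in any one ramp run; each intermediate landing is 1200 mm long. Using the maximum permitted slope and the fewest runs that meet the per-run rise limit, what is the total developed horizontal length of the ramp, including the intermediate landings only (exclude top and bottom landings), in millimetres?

1955 / 500 = 3.910 → round up to 4 ramp runs. That means 3 intermediate landings.
Horizontal run for 1955 mm of rise at 1:16 is 1955 × 16 = 31280 mm.
Intermediate landings: 3 × 1200 = 3600 mm.
Developed length = 31280 + 3600 = 34880 mm.

34880 mm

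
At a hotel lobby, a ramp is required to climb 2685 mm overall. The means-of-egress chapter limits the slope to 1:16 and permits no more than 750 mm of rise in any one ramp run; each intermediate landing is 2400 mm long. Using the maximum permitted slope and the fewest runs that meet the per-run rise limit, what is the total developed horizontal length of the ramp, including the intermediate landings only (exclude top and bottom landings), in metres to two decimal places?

2685 / 750 = 3.580 → round up to 4 ramp runs. That means 3 intermediate landings.
Horizontal run for 2685 mm of rise at 1:16 is 2685 × 16 = 42960 mm.
Intermediate landings: 3 × 2400 = 7200 mm.
Total developed length = 42960 + 7200 = 50160 mm.
= 50.16 m.

50.16 m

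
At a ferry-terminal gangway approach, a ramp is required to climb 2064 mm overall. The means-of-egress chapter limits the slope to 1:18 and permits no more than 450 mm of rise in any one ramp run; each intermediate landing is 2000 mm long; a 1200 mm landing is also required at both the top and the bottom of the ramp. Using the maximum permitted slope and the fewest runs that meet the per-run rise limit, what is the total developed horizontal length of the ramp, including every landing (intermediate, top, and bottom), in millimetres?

⌈2064/450⌉ = 5 ramp runs. That means 4 intermediate landings.
Ramp run (horizontal) at 1:18: 2064 × 18 = 37152 mm.
Intermediate landings: 4 × 2000 = 8000 mm.
Top and bottom landings: 2 × 1200 = 2400 mm.
Total = 37152 + 8000 + 2400 = 47552 mm.

47552 mm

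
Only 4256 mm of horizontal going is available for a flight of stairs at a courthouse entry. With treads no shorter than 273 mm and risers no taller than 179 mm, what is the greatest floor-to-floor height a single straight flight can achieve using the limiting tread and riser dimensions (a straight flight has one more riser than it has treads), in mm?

2864 mm

4256 / 273 = 15.59, so 15 treads fit.
Risers = treads + 1 = 16.
Maximum height = 16 × 179 = 2864 mm.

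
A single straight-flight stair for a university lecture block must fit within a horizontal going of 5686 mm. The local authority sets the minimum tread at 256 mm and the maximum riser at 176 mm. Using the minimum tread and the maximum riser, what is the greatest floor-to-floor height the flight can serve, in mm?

5686 / 256 = 22.21, so 22 treads fit.
Risers = treads + 1 = 23.
Maximum height = 23 × 176 = 4048 mm.

4048 mm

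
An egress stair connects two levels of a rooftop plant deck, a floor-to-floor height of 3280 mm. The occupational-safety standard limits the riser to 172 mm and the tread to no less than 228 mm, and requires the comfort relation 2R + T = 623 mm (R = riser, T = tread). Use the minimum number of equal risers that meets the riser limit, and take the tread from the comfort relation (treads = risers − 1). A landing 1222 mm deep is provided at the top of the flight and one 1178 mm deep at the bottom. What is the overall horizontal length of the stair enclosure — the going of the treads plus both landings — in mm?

8005 mm

At most 172 each: 3280/172 = 19.07, giving 20 risers.
Riser R = 3280 / 20 = 164 mm, within the 172 mm limit.
From 2R + T = 623: T = 623 − 328 = 295 mm.
Treads = 20 − 1 = 19; going = 19 × 295 = 5605 mm.
Add landings: 5605 + 1222 + 1178 = 8005 mm.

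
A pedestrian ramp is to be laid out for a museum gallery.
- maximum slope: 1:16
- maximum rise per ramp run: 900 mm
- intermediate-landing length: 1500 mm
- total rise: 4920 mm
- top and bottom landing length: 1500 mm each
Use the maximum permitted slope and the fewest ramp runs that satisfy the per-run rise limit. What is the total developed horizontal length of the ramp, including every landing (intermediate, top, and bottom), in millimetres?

At most 900 each: 4920/900 = 5.47, giving 6 ramp runs. That means 5 intermediate landings.
Ramp run (horizontal) at 1:16: 4920 × 16 = 78720 mm.
5 intermediate landings contribute 5 × 1500 = 7500 mm.
Top and bottom landings: 2 × 1500 = 3000 mm.
Total = 78720 + 7500 + 3000 = 89220 mm.

89220 mm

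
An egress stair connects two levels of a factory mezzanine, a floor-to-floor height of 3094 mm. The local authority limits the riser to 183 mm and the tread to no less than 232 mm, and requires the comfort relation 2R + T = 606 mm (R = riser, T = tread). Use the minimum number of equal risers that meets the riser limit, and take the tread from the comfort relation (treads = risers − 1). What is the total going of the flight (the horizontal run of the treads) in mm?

3872 mm

⌈3094/183⌉ = 17 risers.
Each riser is 3094/17 = 182 mm (≤ 183 mm).
From 2R + T = 606: T = 606 − 364 = 242 mm.
Treads = 17 − 1 = 16; going = 16 × 242 = 3872 mm.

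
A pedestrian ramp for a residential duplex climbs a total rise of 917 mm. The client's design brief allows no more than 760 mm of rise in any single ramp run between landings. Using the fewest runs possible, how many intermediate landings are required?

1 intermediate landings

917 / 760 = 1.207 → round up to 2 ramp runs.
2 runs are separated by 1 intermediate landings.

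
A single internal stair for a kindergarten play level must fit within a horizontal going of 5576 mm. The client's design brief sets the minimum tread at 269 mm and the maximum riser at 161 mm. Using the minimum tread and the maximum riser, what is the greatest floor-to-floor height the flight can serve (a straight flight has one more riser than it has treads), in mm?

3381 mm

Treads that fit: ⌊5576 / 269⌋ = 20.
Risers = treads + 1 = 21.
Maximum height = 21 × 161 = 3381 mm.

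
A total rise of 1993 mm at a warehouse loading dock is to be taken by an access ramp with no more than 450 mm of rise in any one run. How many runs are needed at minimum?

1993 / 450 = 4.429 → round up to 5 ramp runs.

5 runs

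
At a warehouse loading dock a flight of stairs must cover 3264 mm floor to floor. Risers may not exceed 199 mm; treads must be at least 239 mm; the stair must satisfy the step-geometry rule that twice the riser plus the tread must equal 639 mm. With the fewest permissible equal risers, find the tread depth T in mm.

3264 / 199 = 16.402 → round up to 17 risers.
Each riser is 3264/17 = 192 mm (≤ 199 mm).
Tread T = 639 − 2 × 192 = 255 mm (≥ 239 mm).

255 mm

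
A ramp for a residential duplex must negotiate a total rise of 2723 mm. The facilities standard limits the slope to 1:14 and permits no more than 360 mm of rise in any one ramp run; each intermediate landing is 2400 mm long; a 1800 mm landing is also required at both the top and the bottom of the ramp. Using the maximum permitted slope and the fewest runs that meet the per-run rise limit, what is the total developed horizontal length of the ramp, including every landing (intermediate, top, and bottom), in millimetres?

58522 mm

2723 / 360 = 7.564 → round up to 8 ramp runs. That means 7 intermediate landings.
Horizontal run for 2723 mm of rise at 1:14 is 2723 × 14 = 38122 mm.
7 intermediate landings contribute 7 × 2400 = 16800 mm.
Top and bottom landings: 2 × 1800 = 3600 mm.
Total = 38122 + 16800 + 3600 = 58522 mm.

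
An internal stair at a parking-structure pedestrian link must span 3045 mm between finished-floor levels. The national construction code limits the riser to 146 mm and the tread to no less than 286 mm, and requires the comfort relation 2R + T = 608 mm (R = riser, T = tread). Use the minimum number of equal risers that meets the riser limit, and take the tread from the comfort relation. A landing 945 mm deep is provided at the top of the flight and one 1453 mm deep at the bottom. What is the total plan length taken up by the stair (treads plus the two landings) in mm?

8758 mm

3045 / 146 = 20.86, so 21 risers are needed.
Each riser is 3045/21 = 145 mm (≤ 146 mm).
T = 608 − 2·145 = 318 mm, which satisfies the 286 mm minimum.
21 risers give 20 treads; going = 20 × 318 = 6360 mm.
Add landings: 6360 + 945 + 1453 = 8758 mm.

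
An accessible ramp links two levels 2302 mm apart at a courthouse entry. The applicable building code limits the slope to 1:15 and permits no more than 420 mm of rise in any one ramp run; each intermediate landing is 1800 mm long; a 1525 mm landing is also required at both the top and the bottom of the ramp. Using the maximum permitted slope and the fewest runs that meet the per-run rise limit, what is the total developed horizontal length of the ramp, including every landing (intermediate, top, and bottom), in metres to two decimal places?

2302 / 420 = 5.48, so 6 ramp runs are needed. That means 5 intermediate landings.
Horizontal run for 2302 mm of rise at 1:15 is 2302 × 15 = 34530 mm.
Intermediate landings: 5 × 1800 = 9000 mm.
Top and bottom landings: 2 × 1525 = 3050 mm.
Total = 34530 + 9000 + 3050 = 46580 mm.
= 46.58 m.

46.58 m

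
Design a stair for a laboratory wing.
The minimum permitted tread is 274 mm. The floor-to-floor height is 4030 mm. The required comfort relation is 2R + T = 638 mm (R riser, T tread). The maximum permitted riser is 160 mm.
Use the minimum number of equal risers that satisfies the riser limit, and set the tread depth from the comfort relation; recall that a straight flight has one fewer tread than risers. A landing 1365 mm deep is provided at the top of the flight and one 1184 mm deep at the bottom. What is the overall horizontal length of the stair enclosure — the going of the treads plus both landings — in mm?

⌈4030/160⌉ = 26 risers.
Each riser is 4030/26 = 155 mm (≤ 160 mm).
From 2R + T = 638: T = 638 − 310 = 328 mm.
Treads = 26 − 1 = 25; going = 25 × 328 = 8200 mm.
Enclosure = 8200 + 1365 + 1184 = 10749 mm.

10749 mm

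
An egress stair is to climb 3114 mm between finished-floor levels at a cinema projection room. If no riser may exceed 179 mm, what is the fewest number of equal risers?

⌈3114/179⌉ = 18 risers.

18 risers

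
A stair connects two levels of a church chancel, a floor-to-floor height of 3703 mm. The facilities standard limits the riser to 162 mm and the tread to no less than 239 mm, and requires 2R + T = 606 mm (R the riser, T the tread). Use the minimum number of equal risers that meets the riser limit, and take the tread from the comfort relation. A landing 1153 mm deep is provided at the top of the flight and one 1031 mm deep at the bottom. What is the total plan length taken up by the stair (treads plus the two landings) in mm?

3703 / 162 = 22.86, so 23 risers are needed.
Riser R = 3703 / 23 = 161 mm, within the 162 mm limit.
Tread T = 606 − 2 × 161 = 284 mm (≥ 239 mm).
Treads = 23 − 1 = 22; going = 22 × 284 = 6248 mm.
Enclosure = 6248 + 1153 + 1031 = 8432 mm.

8432 mm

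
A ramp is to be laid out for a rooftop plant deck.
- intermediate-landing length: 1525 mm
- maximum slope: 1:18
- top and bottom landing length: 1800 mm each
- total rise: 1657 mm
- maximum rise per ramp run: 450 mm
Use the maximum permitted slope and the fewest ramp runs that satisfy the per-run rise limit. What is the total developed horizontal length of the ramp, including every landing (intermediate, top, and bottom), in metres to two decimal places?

38.00 m

1657 / 450 = 3.68, so 4 ramp runs are needed. That means 3 intermediate landings.
Horizontal run for 1657 mm of rise at 1:18 is 1657 × 18 = 29826 mm.
3 intermediate landings contribute 3 × 1525 = 4575 mm.
Top and bottom landings: 2 × 1800 = 3600 mm.
Total = 29826 + 4575 + 3600 = 38001 mm.
= 38.00 m.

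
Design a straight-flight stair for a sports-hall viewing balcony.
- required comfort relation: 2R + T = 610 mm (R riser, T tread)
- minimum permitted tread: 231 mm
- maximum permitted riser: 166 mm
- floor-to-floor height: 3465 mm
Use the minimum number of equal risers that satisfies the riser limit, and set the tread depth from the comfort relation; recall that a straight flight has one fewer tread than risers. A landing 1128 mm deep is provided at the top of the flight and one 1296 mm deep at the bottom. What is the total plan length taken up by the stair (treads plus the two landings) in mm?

8024 mm

3465 / 166 = 20.873 → round up to 21 risers.
Each riser is 3465/21 = 165 mm (≤ 166 mm).
T = 610 − 2·165 = 280 mm, which satisfies the 231 mm minimum.
Going = (21 − 1) × 280 = 5600 mm.
Enclosure = 5600 + 1128 + 1296 = 8024 mm.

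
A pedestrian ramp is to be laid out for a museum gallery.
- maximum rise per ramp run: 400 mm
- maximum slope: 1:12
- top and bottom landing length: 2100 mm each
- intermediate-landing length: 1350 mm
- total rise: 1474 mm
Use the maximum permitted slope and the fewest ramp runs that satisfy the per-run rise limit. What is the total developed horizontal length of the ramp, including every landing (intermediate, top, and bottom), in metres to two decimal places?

25.94 m

At most 400 each: 1474/400 = 3.69, giving 4 ramp runs. That means 3 intermediate landings.
Horizontal run for 1474 mm of rise at 1:12 is 1474 × 12 = 17688 mm.
3 intermediate landings contribute 3 × 1350 = 4050 mm.
Top and bottom landings: 2 × 2100 = 4200 mm.
Total = 17688 + 4050 + 4200 = 25938 mm.
= 25.94 m.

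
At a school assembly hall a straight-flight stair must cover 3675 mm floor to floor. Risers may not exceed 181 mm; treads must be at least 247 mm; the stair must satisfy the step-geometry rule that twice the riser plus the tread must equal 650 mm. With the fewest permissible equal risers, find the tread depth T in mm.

3675 / 181 = 20.304 → round up to 21 risers.
Riser R = 3675 / 21 = 175 mm, within the 181 mm limit.
From 2R + T = 650: T = 650 − 350 = 300 mm.

300 mm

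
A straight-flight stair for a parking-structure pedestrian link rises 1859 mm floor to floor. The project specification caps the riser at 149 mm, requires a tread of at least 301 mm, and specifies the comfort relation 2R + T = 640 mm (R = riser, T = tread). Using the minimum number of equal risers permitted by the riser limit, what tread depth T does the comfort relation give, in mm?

354 mm

1859 / 149 = 12.477 → round up to 13 risers.
Riser R = 1859 / 13 = 143 mm, within the 149 mm limit.
Tread T = 640 − 2 × 143 = 354 mm (≥ 301 mm).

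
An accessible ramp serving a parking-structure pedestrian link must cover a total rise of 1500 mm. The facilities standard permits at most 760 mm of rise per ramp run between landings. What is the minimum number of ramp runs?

At most 760 each: 1500/760 = 1.97, giving 2 ramp runs.

2 runs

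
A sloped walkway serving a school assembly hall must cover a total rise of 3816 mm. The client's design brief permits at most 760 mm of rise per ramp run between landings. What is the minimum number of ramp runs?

3816 / 760 = 5.02, so 6 ramp runs are needed.

6 runs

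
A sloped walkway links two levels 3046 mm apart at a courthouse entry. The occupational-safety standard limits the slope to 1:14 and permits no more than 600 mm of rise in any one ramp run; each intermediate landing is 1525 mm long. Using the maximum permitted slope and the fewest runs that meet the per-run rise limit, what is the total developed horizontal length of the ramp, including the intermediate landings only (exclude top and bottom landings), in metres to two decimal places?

⌈3046/600⌉ = 6 ramp runs. That means 5 intermediate landings.
Ramp run (horizontal) at 1:14: 3046 × 14 = 42644 mm.
Intermediate landings: 5 × 1525 = 7625 mm.
Total developed length = 42644 + 7625 = 50269 mm.
= 50.27 m.

50.27 m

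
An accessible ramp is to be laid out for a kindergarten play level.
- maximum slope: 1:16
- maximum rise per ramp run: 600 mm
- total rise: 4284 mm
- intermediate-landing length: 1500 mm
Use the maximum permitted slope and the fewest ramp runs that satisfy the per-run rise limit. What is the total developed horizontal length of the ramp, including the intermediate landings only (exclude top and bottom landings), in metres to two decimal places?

79.04 m

At most 600 each: 4284/600 = 7.14, giving 8 ramp runs. That means 7 intermediate landings.
Ramp run (horizontal) at 1:16: 4284 × 16 = 68544 mm.
Intermediate landings: 7 × 1500 = 10500 mm.
Developed length = 68544 + 10500 = 79044 mm.
= 79.04 m.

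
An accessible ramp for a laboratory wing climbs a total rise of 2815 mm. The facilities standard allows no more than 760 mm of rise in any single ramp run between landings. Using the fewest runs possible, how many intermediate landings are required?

3 intermediate landings

At most 760 each: 2815/760 = 3.70, giving 4 ramp runs.
4 runs are separated by 3 intermediate landings.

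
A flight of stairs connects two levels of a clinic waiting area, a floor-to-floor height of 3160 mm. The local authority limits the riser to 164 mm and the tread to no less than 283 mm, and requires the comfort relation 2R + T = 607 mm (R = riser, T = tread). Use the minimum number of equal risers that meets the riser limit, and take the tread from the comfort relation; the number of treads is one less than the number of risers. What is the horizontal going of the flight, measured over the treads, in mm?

5529 mm

At most 164 each: 3160/164 = 19.27, giving 20 risers.
R = 3160 ÷ 20 = 158 mm.
T = 607 − 2·158 = 291 mm, which satisfies the 283 mm minimum.
Going = (20 − 1) × 291 = 5529 mm.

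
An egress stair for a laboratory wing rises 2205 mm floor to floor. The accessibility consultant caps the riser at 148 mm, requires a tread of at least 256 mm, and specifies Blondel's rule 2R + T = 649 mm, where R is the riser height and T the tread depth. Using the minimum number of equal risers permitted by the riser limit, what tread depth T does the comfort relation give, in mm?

2205 / 148 = 14.899 → round up to 15 risers.
R = 2205 ÷ 15 = 147 mm.
Tread T = 649 − 2 × 147 = 355 mm (≥ 256 mm).

355 mm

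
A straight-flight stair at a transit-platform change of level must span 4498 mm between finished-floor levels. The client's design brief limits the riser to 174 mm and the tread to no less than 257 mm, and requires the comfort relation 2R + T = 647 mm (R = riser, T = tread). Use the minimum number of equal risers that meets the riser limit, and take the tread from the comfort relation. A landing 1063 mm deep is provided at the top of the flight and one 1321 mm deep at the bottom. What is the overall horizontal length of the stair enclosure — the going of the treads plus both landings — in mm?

9909 mm

⌈4498/174⌉ = 26 risers.
R = 4498 ÷ 26 = 173 mm.
T = 647 − 2·173 = 301 mm, which satisfies the 257 mm minimum.
26 risers give 25 treads; going = 25 × 301 = 7525 mm.
Add landings: 7525 + 1063 + 1321 = 9909 mm.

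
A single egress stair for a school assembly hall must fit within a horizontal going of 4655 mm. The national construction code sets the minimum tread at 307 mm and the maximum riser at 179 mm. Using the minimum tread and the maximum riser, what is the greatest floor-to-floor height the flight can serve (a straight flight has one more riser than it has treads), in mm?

2864 mm

4655 / 307 = 15.16, so 15 treads fit.
Risers = treads + 1 = 16.
Maximum height = 16 × 179 = 2864 mm.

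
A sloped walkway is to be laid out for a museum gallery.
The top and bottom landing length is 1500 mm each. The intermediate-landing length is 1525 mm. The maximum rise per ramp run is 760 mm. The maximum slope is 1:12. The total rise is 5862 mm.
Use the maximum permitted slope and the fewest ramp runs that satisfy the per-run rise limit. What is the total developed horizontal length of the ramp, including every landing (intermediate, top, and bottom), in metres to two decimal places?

At most 760 each: 5862/760 = 7.71, giving 8 ramp runs. That means 7 intermediate landings.
Ramp run (horizontal) at 1:12: 5862 × 12 = 70344 mm.
7 intermediate landings contribute 7 × 1525 = 10675 mm.
Top and bottom landings: 2 × 1500 = 3000 mm.
Total = 70344 + 10675 + 3000 = 84019 mm.
= 84.02 m.

84.02 m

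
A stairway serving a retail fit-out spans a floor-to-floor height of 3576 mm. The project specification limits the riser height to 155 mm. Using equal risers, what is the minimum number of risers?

24 risers

3576 / 155 = 23.071 → round up to 24 risers.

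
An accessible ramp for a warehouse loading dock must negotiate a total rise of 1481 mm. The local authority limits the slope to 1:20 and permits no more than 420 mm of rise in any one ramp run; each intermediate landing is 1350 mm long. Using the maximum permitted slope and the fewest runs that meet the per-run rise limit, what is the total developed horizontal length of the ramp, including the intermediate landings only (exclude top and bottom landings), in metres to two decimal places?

33.67 m

At most 420 each: 1481/420 = 3.53, giving 4 ramp runs. That means 3 intermediate landings.
Horizontal run for 1481 mm of rise at 1:20 is 1481 × 20 = 29620 mm.
3 intermediate landings contribute 3 × 1350 = 4050 mm.
Developed length = 29620 + 4050 = 33670 mm.
= 33.67 m.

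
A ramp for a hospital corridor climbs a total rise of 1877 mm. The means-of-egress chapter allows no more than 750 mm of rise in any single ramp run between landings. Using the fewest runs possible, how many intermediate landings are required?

2 intermediate landings

1877 / 750 = 2.50, so 3 ramp runs are needed.
3 runs are separated by 2 intermediate landings.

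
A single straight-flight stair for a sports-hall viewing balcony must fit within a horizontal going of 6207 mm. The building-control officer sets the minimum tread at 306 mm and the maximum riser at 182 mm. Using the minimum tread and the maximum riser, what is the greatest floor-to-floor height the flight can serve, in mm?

3822 mm

6207 / 306 = 20.28, so 20 treads fit.
Risers = treads + 1 = 21.
Maximum height = 21 × 182 = 3822 mm.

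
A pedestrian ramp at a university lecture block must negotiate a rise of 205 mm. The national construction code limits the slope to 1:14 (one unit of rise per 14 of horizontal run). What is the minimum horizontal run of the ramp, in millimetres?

At 1:14 the run is 14 × 205 = 2870 mm.

2870 mm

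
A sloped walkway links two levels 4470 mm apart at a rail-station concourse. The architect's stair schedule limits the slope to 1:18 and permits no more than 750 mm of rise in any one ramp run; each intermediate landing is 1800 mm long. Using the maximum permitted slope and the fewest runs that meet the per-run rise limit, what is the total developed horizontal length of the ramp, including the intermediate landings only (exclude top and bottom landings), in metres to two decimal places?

89.46 m

At most 750 each: 4470/750 = 5.96, giving 6 ramp runs. That means 5 intermediate landings.
Ramp run (horizontal) at 1:18: 4470 × 18 = 80460 mm.
Intermediate landings: 5 × 1800 = 9000 mm.
Total developed length = 80460 + 9000 = 89460 mm.
= 89.46 m.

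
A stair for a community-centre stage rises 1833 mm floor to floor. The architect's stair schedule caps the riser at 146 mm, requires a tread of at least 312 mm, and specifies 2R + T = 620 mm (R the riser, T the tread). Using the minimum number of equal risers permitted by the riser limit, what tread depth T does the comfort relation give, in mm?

⌈1833/146⌉ = 13 risers.
R = 1833 ÷ 13 = 141 mm.
Tread T = 620 − 2 × 141 = 338 mm (≥ 312 mm).

338 mm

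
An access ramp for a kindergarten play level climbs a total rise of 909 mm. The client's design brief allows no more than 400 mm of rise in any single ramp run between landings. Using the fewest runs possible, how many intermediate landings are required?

At most 400 each: 909/400 = 2.27, giving 3 ramp runs.
3 runs are separated by 2 intermediate landings.

2 intermediate landings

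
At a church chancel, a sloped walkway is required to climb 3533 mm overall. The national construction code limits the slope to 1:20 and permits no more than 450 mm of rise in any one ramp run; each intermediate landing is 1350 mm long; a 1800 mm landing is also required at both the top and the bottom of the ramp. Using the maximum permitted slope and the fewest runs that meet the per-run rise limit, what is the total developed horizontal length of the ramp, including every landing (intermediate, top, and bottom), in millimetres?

3533 / 450 = 7.851 → round up to 8 ramp runs. That means 7 intermediate landings.
Horizontal run for 3533 mm of rise at 1:20 is 3533 × 20 = 70660 mm.
Intermediate landings: 7 × 1350 = 9450 mm.
Top and bottom landings: 2 × 1800 = 3600 mm.
Total = 70660 + 9450 + 3600 = 83710 mm.

83710 mm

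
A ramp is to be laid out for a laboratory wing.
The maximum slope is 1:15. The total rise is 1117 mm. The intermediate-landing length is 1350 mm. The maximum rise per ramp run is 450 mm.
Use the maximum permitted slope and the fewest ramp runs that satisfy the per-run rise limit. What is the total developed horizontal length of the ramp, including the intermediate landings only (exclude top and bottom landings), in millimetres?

19455 mm

1117 / 450 = 2.48, so 3 ramp runs are needed. That means 2 intermediate landings.
Horizontal run for 1117 mm of rise at 1:15 is 1117 × 15 = 16755 mm.
Intermediate landings: 2 × 1350 = 2700 mm.
Total developed length = 16755 + 2700 = 19455 mm.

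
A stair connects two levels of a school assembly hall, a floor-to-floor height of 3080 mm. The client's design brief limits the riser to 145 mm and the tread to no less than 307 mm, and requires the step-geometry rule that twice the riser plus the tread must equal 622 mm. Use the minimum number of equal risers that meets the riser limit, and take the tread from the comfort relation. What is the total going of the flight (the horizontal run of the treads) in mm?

At most 145 each: 3080/145 = 21.24, giving 22 risers.
Each riser is 3080/22 = 140 mm (≤ 145 mm).
From 2R + T = 622: T = 622 − 280 = 342 mm.
Treads = 22 − 1 = 21; going = 21 × 342 = 7182 mm.

7182 mm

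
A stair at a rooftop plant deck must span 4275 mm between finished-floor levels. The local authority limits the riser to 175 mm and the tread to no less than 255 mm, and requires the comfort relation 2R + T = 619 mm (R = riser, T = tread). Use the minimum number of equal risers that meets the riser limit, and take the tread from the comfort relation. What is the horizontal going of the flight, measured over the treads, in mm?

4275 / 175 = 24.43, so 25 risers are needed.
R = 4275 ÷ 25 = 171 mm.
Tread T = 619 − 2 × 171 = 277 mm (≥ 255 mm).
25 risers give 24 treads; going = 24 × 277 = 6648 mm.

6648 mm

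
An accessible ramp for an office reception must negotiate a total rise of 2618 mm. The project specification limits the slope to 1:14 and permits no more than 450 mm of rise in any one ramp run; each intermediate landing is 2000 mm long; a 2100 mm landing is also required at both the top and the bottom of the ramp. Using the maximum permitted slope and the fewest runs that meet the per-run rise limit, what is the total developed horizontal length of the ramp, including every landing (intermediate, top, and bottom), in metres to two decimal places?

50.85 m

2618 / 450 = 5.82, so 6 ramp runs are needed. That means 5 intermediate landings.
Ramp run (horizontal) at 1:14: 2618 × 14 = 36652 mm.
5 intermediate landings contribute 5 × 2000 = 10000 mm.
Top and bottom landings: 2 × 2100 = 4200 mm.
Total = 36652 + 10000 + 4200 = 50852 mm.
= 50.85 m.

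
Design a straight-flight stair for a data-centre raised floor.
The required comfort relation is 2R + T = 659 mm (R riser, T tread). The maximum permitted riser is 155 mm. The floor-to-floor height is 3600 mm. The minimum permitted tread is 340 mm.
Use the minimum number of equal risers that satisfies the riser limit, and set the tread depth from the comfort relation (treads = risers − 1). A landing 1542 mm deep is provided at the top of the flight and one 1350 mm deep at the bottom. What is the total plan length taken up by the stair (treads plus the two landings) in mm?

3600 / 155 = 23.23, so 24 risers are needed.
R = 3600 ÷ 24 = 150 mm.
T = 659 − 2·150 = 359 mm, which satisfies the 340 mm minimum.
Going = (24 − 1) × 359 = 8257 mm.
Enclosure = 8257 + 1542 + 1350 = 11149 mm.

11149 mm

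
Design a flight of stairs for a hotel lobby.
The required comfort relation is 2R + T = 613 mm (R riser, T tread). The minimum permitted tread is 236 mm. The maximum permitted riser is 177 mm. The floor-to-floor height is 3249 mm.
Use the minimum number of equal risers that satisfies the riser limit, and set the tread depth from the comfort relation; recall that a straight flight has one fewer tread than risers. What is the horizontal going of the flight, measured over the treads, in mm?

4878 mm

3249 / 177 = 18.36, so 19 risers are needed.
Riser R = 3249 / 19 = 171 mm, within the 177 mm limit.
From 2R + T = 613: T = 613 − 342 = 271 mm.
Treads = 19 − 1 = 18; going = 18 × 271 = 4878 mm.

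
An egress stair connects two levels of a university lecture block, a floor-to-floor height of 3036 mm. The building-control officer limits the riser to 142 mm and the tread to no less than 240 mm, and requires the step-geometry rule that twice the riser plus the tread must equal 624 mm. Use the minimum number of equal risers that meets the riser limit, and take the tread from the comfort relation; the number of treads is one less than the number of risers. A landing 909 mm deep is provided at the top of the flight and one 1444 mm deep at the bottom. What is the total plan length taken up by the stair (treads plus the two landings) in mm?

9661 mm

At most 142 each: 3036/142 = 21.38, giving 22 risers.
Riser R = 3036 / 22 = 138 mm, within the 142 mm limit.
Tread T = 624 − 2 × 138 = 348 mm (≥ 240 mm).
22 risers give 21 treads; going = 21 × 348 = 7308 mm.
Enclosure = 7308 + 909 + 1444 = 9661 mm.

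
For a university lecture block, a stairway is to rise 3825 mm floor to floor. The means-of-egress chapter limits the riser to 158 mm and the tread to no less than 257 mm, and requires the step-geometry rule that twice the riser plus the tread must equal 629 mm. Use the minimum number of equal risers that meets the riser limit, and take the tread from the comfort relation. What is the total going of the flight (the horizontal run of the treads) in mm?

7752 mm

At most 158 each: 3825/158 = 24.21, giving 25 risers.
Riser R = 3825 / 25 = 153 mm, within the 158 mm limit.
From 2R + T = 629: T = 629 − 306 = 323 mm.
25 risers give 24 treads; going = 24 × 323 = 7752 mm.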